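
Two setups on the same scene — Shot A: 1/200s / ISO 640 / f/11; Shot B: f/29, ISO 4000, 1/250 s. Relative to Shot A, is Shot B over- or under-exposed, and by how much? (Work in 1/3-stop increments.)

1/3 stop darker

Aperture: f/11 → f/13 → f/14 → f/16 → f/18 → f/20 → f/22 → f/25 → f/29 — 2 2/3 stops narrower (darker).
Shutter speed: 1/200 → 1/250 — 1/3 stop shorter (darker).
ISO: 640 → 800 → 1000 → 1250 → 1600 → 2000 → 2500 → 3200 → 4000 — 2 2/3 stops raised (brighter).
Net: −2 2/3 −1/3 +2 2/3 = −1/3 stops.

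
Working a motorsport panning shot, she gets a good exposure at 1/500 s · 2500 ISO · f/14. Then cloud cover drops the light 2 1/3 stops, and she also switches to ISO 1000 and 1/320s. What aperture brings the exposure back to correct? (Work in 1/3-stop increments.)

Scene light: 2 1/3 stops darker.
ISO: 2500 → 2000 → 1600 → 1250 → 1000 — 1 1/3 stops lower (darker).
Shutter speed: 1/500 → 1/400 → 1/320 — 2/3 stop longer (brighter).
Net so far: 3 stops darker. Aperture: f/14 → f/13 → f/11 → f/10 → f/9 → f/8 → f/7.1 → f/6.3 → f/5.6 → f/5.

f/5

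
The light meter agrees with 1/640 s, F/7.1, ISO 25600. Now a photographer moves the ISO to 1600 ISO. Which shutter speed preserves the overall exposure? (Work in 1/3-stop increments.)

1/40s

ISO: 25600 → 20000 → 16000 → 12800 → 10000 → 8000 → 6400 → 5000 → 4000 → 3200 → 2500 → 2000 → 1600 — 4 stops lower (darker).
Need 4 stops brighter from the shutter speed: 1/640 → 1/500 → 1/400 → 1/320 → 1/250 → 1/200 → 1/160 → 1/125 → 1/100 → 1/80 → 1/60 → 1/50 → 1/40.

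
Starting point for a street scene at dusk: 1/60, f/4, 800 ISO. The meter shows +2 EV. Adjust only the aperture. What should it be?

f/8

Overexposed by 2 stops → need 2 stops darker.
Aperture: f/4 → f/5.6 → f/8.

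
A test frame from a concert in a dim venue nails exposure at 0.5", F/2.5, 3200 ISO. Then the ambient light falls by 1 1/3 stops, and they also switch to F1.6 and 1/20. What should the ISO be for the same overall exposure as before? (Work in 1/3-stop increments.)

Scene light: 1 1/3 stops darker.
Aperture: f/2.5 → f/2.2 → f/2 → f/1.8 → f/1.6 — 1 1/3 stops opened up (brighter).
Shutter speed: 0.5 → 0.4 → 0.3 → 1/4 → 1/5 → 1/6 → 1/8 → 1/10 → 1/13 → 1/15 → 1/20 — 3 1/3 stops shorter (darker).
Net so far: 3 1/3 stops darker. ISO: 3200 → 4000 → 5000 → 6400 → 8000 → 10000 → 12800 → 16000 → 20000 → 25600 → 32000.

ISO 32000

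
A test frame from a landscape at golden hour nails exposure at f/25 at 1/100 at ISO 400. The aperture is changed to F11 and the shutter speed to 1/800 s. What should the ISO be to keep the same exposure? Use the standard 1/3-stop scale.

ISO 640

Aperture: f/25 → f/22 → f/20 → f/18 → f/16 → f/14 → f/13 → f/11 — 2 1/3 stops opened up (brighter).
Shutter speed: 1/100 → 1/125 → 1/160 → 1/200 → 1/250 → 1/320 → 1/400 → 1/500 → 1/640 → 1/800 — 3 stops faster (darker).
Net change so far: 2/3 stop darker. Offset with the ISO: 400 → 500 → 640.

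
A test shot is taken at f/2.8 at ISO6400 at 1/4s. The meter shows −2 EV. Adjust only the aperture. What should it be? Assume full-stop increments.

f/1.4

Underexposed by 2 stops → need 2 stops brighter.
Aperture: f/2.8 → f/2 → f/1.4.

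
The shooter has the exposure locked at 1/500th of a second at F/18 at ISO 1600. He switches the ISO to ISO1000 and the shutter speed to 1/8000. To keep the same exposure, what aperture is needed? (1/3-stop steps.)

ISO: 1600 → 1250 → 1000 — 2/3 stop dropped (darker).
Shutter speed: 1/500 → 1/640 → 1/800 → 1/1000 → 1/1250 → 1/1600 → 1/2000 → 1/2500 → 1/3200 → 1/4000 → 1/5000 → 1/6400 → 1/8000 — 4 stops faster (darker).
Net change so far: 4 2/3 stops darker. Offset with the aperture: f/18 → f/16 → f/14 → f/13 → f/11 → f/10 → f/9 → f/8 → f/7.1 → f/6.3 → f/5.6 → f/5 → f/4.5 → f/4 → f/3.5.

f/3.5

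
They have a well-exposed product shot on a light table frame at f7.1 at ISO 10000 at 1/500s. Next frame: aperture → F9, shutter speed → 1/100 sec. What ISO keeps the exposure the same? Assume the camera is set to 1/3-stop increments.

Aperture: f/7.1 → f/8 → f/9 — 2/3 stop narrower (darker).
Shutter speed: 1/500 → 1/400 → 1/320 → 1/250 → 1/200 → 1/160 → 1/125 → 1/100 — 2 1/3 stops slower (brighter).
Net change so far: 1 2/3 stops brighter. Offset with the ISO: 10000 → 8000 → 6400 → 5000 → 4000 → 3200.

ISO 3200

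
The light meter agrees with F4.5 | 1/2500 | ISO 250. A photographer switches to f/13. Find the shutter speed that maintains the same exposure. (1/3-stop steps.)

1/320s

Aperture: f/4.5 → f/5 → f/5.6 → f/6.3 → f/7.1 → f/8 → f/9 → f/10 → f/11 → f/13 — 3 stops smaller aperture (darker).
Need 3 stops brighter from the shutter speed: 1/2500 → 1/2000 → 1/1600 → 1/1250 → 1/1000 → 1/800 → 1/640 → 1/500 → 1/400 → 1/320.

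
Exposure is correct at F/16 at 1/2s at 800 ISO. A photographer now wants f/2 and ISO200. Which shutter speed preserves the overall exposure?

Aperture: f/16 → f/11 → f/8 → f/5.6 → f/4 → f/2.8 → f/2 — 6 stops opened up (brighter).
ISO: 800 → 400 → 200 — 2 stops lower (darker).
Net change so far: 4 stops brighter. Offset with the shutter speed: 1/2 → 1/4 → 1/8 → 1/15 → 1/30.

1/30s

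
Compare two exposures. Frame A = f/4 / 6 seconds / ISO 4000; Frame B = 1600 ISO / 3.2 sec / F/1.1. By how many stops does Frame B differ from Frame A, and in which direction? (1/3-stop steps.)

Aperture: f/4 → f/3.5 → f/3.2 → f/2.8 → f/2.5 → f/2.2 → f/2 → f/1.8 → f/1.6 → f/1.4 → f/1.2 → f/1.1 — 3 2/3 stops larger aperture (brighter).
Shutter speed: 6 → 5 → 4 → 3.2 — 1 stop faster (darker).
ISO: 4000 → 3200 → 2500 → 2000 → 1600 — 1 1/3 stops lower (darker).
Net: +3 2/3 −1 −1 1/3 = +1 1/3 stops.

1 1/3 stops brighter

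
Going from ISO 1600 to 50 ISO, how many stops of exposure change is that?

5 stops

1600 → 800 → 400 → 200 → 100 → 50 — count the steps: 5 stops.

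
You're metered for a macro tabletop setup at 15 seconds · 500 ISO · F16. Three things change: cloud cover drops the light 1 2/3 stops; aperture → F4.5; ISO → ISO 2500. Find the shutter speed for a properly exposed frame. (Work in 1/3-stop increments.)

0.8 s

Scene light: 1 2/3 stops darker.
Aperture: f/16 → f/14 → f/13 → f/11 → f/10 → f/9 → f/8 → f/7.1 → f/6.3 → f/5.6 → f/5 → f/4.5 — 3 2/3 stops opened up (brighter).
ISO: 500 → 640 → 800 → 1000 → 1250 → 1600 → 2000 → 2500 — 2 1/3 stops raised (brighter).
Net so far: 4 1/3 stops brighter. Shutter speed: 15 → 13 → 10 → 8 → 6 → 5 → 4 → 3.2 → 2.5 → 2 → 1.6 → 1.3 → 1 → 0.8.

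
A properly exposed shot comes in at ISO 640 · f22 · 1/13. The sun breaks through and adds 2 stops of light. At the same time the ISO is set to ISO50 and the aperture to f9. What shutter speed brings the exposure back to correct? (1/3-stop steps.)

1/25s

Scene light: 2 stops brighter.
ISO: 640 → 500 → 400 → 320 → 250 → 200 → 160 → 125 → 100 → 80 → 64 → 50 — 3 2/3 stops lower (darker).
Aperture: f/22 → f/20 → f/18 → f/16 → f/14 → f/13 → f/11 → f/10 → f/9 — 2 2/3 stops opened up (brighter).
Net so far: 1 stop brighter. Shutter speed: 1/13 → 1/15 → 1/20 → 1/25.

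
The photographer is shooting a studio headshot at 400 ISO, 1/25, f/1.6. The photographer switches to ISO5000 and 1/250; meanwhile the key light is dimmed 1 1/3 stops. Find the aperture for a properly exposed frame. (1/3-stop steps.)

f/1.1

Scene light: 1 1/3 stops darker.
ISO: 400 → 500 → 640 → 800 → 1000 → 1250 → 1600 → 2000 → 2500 → 3200 → 4000 → 5000 — 3 2/3 stops raised (brighter).
Shutter speed: 1/25 → 1/30 → 1/40 → 1/50 → 1/60 → 1/80 → 1/100 → 1/125 → 1/160 → 1/200 → 1/250 — 3 1/3 stops shorter (darker).
Net so far: 1 stop darker. Aperture: f/1.6 → f/1.4 → f/1.2 → f/1.1.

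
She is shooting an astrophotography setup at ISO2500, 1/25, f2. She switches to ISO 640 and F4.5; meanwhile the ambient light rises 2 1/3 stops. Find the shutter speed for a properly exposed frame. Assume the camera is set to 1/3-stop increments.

1/6s

Scene light: 2 1/3 stops brighter.
ISO: 2500 → 2000 → 1600 → 1250 → 1000 → 800 → 640 — 2 stops lower (darker).
Aperture: f/2 → f/2.2 → f/2.5 → f/2.8 → f/3.2 → f/3.5 → f/4 → f/4.5 — 2 1/3 stops smaller aperture (darker).
Net so far: 2 stops darker. Shutter speed: 1/25 → 1/20 → 1/15 → 1/13 → 1/10 → 1/8 → 1/6.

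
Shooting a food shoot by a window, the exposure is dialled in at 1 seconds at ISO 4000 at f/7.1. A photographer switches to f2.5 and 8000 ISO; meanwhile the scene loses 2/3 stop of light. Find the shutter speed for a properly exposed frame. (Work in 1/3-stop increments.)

Scene light: 2/3 stop darker.
Aperture: f/7.1 → f/6.3 → f/5.6 → f/5 → f/4.5 → f/4 → f/3.5 → f/3.2 → f/2.8 → f/2.5 — 3 stops wider (brighter).
ISO: 4000 → 5000 → 6400 → 8000 — 1 stop higher (brighter).
Net so far: 3 1/3 stops brighter. Shutter speed: 1 → 0.8 → 0.6 → 0.5 → 0.4 → 0.3 → 1/4 → 1/5 → 1/6 → 1/8 → 1/10.

1/10s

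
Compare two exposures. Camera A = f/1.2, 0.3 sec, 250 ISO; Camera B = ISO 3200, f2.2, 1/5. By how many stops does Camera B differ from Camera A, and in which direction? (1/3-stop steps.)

1 1/3 stops brighter

Aperture: f/1.2 → f/1.4 → f/1.6 → f/1.8 → f/2 → f/2.2 — 1 2/3 stops stopped down (darker).
Shutter speed: 0.3 → 1/4 → 1/5 — 2/3 stop faster (darker).
ISO: 250 → 320 → 400 → 500 → 640 → 800 → 1000 → 1250 → 1600 → 2000 → 2500 → 3200 — 3 2/3 stops raised (brighter).
Net: −1 2/3 −2/3 +3 2/3 = +1 1/3 stops.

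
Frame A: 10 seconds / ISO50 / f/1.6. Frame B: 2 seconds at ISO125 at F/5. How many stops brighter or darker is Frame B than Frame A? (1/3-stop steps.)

Aperture: f/1.6 → f/1.8 → f/2 → f/2.2 → f/2.5 → f/2.8 → f/3.2 → f/3.5 → f/4 → f/4.5 → f/5 — 3 1/3 stops stopped down (darker).
Shutter speed: 10 → 8 → 6 → 5 → 4 → 3.2 → 2.5 → 2 — 2 1/3 stops faster (darker).
ISO: 50 → 64 → 80 → 100 → 125 — 1 1/3 stops higher (brighter).
Net: −3 1/3 −2 1/3 +1 1/3 = −4 1/3 stops.

4 1/3 stops darker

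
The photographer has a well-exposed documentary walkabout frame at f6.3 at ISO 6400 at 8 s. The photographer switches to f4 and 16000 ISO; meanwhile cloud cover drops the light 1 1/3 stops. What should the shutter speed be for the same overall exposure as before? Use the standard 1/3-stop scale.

3.2 s

Scene light: 1 1/3 stops darker.
Aperture: f/6.3 → f/5.6 → f/5 → f/4.5 → f/4 — 1 1/3 stops larger aperture (brighter).
ISO: 6400 → 8000 → 10000 → 12800 → 16000 — 1 1/3 stops raised (brighter).
Net so far: 1 1/3 stops brighter. Shutter speed: 8 → 6 → 5 → 4 → 3.2.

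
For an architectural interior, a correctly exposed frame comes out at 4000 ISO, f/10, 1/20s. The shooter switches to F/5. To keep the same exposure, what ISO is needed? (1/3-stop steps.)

ISO 1000

Aperture: f/10 → f/9 → f/8 → f/7.1 → f/6.3 → f/5.6 → f/5 — 2 stops wider (brighter).
Need 2 stops darker from the ISO: 4000 → 3200 → 2500 → 2000 → 1600 → 1250 → 1000.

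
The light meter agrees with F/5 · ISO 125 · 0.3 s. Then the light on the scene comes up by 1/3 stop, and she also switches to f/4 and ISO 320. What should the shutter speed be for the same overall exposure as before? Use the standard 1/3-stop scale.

Scene light: 1/3 stop brighter.
Aperture: f/5 → f/4.5 → f/4 — 2/3 stop wider (brighter).
ISO: 125 → 160 → 200 → 250 → 320 — 1 1/3 stops raised (brighter).
Net so far: 2 1/3 stops brighter. Shutter speed: 0.3 → 1/4 → 1/5 → 1/6 → 1/8 → 1/10 → 1/13 → 1/15.

1/15s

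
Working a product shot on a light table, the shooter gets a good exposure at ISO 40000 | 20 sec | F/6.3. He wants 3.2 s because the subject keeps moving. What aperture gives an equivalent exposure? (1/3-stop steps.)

f/2.5

Shutter speed: 20 → 15 → 13 → 10 → 8 → 6 → 5 → 4 → 3.2 — 2 2/3 stops shorter (darker).
Need 2 2/3 stops brighter from the aperture: f/6.3 → f/5.6 → f/5 → f/4.5 → f/4 → f/3.5 → f/3.2 → f/2.8 → f/2.5.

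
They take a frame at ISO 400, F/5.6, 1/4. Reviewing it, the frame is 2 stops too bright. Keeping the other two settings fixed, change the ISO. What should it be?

ISO 100

Overexposed by 2 stops → need 2 stops darker.
ISO: 400 → 200 → 100.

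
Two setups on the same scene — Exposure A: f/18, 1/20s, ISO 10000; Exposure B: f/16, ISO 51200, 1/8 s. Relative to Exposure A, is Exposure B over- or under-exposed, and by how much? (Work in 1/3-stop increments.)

4 stops brighter

Aperture: f/18 → f/16 — 1/3 stop larger aperture (brighter).
Shutter speed: 1/20 → 1/15 → 1/13 → 1/10 → 1/8 — 1 1/3 stops slower (brighter).
ISO: 10000 → 12800 → 16000 → 20000 → 25600 → 32000 → 40000 → 51200 — 2 1/3 stops raised (brighter).
Net: +1/3 +1 1/3 +2 1/3 = +4 stops.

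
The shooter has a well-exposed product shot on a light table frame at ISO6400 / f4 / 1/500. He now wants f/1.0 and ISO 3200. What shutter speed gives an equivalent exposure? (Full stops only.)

Aperture: f/4 → f/2.8 → f/2 → f/1.4 → f/1.0 — 4 stops larger aperture (brighter).
ISO: 6400 → 3200 — 1 stop dropped (darker).
Net change so far: 3 stops brighter. Offset with the shutter speed: 1/500 → 1/1000 → 1/2000 → 1/4000.

1/4000s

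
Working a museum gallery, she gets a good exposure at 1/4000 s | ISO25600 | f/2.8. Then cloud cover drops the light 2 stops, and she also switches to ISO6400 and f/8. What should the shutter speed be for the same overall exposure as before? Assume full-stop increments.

Scene light: 2 stops darker.
ISO: 25600 → 12800 → 6400 — 2 stops lower (darker).
Aperture: f/2.8 → f/4 → f/5.6 → f/8 — 3 stops smaller aperture (darker).
Net so far: 7 stops darker. Shutter speed: 1/4000 → 1/2000 → 1/1000 → 1/500 → 1/250 → 1/125 → 1/60 → 1/30.

1/30s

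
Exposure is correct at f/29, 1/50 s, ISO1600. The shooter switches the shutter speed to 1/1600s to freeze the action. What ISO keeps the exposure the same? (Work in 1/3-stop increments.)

ISO 51200

Shutter speed: 1/50 → 1/60 → 1/80 → 1/100 → 1/125 → 1/160 → 1/200 → 1/250 → 1/320 → 1/400 → 1/500 → 1/640 → 1/800 → 1/1000 → 1/1250 → 1/1600 — 5 stops shorter (darker).
Need 5 stops brighter from the ISO: 1600 → 2000 → 2500 → 3200 → 4000 → 5000 → 6400 → 8000 → 10000 → 12800 → 16000 → 20000 → 25600 → 32000 → 40000 → 51200.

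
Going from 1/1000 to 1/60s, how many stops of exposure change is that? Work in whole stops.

1/1000 → 1/500 → 1/250 → 1/125 → 1/60 — count the steps: 4 stops.

4 stops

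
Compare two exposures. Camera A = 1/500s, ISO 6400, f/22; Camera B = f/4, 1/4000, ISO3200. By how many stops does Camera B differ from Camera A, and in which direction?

1 stop brighter

Aperture: f/22 → f/16 → f/11 → f/8 → f/5.6 → f/4 — 5 stops larger aperture (brighter).
Shutter speed: 1/500 → 1/1000 → 1/2000 → 1/4000 — 3 stops shorter (darker).
ISO: 6400 → 3200 — 1 stop dropped (darker).
Net: +5 −3 −1 = +1 stop.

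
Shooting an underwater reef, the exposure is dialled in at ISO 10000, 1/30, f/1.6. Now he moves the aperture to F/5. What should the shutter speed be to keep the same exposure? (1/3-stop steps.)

0.3 s

Aperture: f/1.6 → f/1.8 → f/2 → f/2.2 → f/2.5 → f/2.8 → f/3.2 → f/3.5 → f/4 → f/4.5 → f/5 — 3 1/3 stops smaller aperture (darker).
Need 3 1/3 stops brighter from the shutter speed: 1/30 → 1/25 → 1/20 → 1/15 → 1/13 → 1/10 → 1/8 → 1/6 → 1/5 → 1/4 → 0.3.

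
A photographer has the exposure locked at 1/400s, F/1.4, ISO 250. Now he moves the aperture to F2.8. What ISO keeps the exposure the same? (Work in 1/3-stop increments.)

ISO 1000

Aperture: f/1.4 → f/1.6 → f/1.8 → f/2 → f/2.2 → f/2.5 → f/2.8 — 2 stops smaller aperture (darker).
Need 2 stops brighter from the ISO: 250 → 320 → 400 → 500 → 640 → 800 → 1000.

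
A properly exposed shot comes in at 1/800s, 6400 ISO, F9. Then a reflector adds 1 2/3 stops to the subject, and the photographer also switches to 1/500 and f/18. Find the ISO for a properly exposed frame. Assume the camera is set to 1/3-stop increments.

ISO 5000

Scene light: 1 2/3 stops brighter.
Shutter speed: 1/800 → 1/640 → 1/500 — 2/3 stop slower (brighter).
Aperture: f/9 → f/10 → f/11 → f/13 → f/14 → f/16 → f/18 — 2 stops stopped down (darker).
Net so far: 1/3 stop brighter. ISO: 6400 → 5000.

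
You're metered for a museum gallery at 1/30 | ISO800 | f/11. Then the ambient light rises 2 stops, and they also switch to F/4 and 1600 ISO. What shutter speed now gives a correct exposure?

1/2000s

Scene light: 2 stops brighter.
Aperture: f/11 → f/8 → f/5.6 → f/4 — 3 stops opened up (brighter).
ISO: 800 → 1600 — 1 stop higher (brighter).
Net so far: 6 stops brighter. Shutter speed: 1/30 → 1/60 → 1/125 → 1/250 → 1/500 → 1/1000 → 1/2000.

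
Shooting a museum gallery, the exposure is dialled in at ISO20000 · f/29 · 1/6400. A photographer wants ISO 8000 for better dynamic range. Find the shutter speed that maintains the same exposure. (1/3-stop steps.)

1/2500s

ISO: 20000 → 16000 → 12800 → 10000 → 8000 — 1 1/3 stops lower (darker).
Need 1 1/3 stops brighter from the shutter speed: 1/6400 → 1/5000 → 1/4000 → 1/3200 → 1/2500.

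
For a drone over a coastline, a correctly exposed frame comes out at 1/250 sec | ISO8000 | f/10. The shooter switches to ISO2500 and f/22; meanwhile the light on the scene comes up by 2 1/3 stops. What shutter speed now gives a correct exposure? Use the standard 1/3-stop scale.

1/80s

Scene light: 2 1/3 stops brighter.
ISO: 8000 → 6400 → 5000 → 4000 → 3200 → 2500 — 1 2/3 stops lower (darker).
Aperture: f/10 → f/11 → f/13 → f/14 → f/16 → f/18 → f/20 → f/22 — 2 1/3 stops smaller aperture (darker).
Net so far: 1 2/3 stops darker. Shutter speed: 1/250 → 1/200 → 1/160 → 1/125 → 1/100 → 1/80.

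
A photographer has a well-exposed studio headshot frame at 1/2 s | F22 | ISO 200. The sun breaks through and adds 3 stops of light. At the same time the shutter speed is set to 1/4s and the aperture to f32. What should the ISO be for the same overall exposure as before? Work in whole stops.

Scene light: 3 stops brighter.
Shutter speed: 1/2 → 1/4 — 1 stop faster (darker).
Aperture: f/22 → f/32 — 1 stop stopped down (darker).
Net so far: 1 stop brighter. ISO: 200 → 100.

ISO 100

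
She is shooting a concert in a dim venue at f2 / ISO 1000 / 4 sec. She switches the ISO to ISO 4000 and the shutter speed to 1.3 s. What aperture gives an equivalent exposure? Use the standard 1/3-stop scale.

ISO: 1000 → 1250 → 1600 → 2000 → 2500 → 3200 → 4000 — 2 stops raised (brighter).
Shutter speed: 4 → 3.2 → 2.5 → 2 → 1.6 → 1.3 — 1 2/3 stops shorter (darker).
Net change so far: 1/3 stop brighter. Offset with the aperture: f/2 → f/2.2.

f/2.2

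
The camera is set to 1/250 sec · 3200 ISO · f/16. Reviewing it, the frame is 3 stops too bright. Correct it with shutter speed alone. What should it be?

Overexposed by 3 stops → need 3 stops darker.
Shutter speed: 1/250 → 1/500 → 1/1000 → 1/2000.

1/2000s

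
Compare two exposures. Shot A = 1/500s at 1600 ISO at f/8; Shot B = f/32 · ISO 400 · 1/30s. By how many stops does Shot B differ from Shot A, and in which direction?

2 stops darker

Aperture: f/8 → f/11 → f/16 → f/22 → f/32 — 4 stops stopped down (darker).
Shutter speed: 1/500 → 1/250 → 1/125 → 1/60 → 1/30 — 4 stops longer (brighter).
ISO: 1600 → 800 → 400 — 2 stops dropped (darker).
Net: −4 +4 −2 = −2 stops.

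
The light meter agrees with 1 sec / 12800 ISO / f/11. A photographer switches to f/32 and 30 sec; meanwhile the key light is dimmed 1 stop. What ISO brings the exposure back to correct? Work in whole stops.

ISO 6400

Scene light: 1 stop darker.
Aperture: f/11 → f/16 → f/22 → f/32 — 3 stops smaller aperture (darker).
Shutter speed: 1 → 2 → 4 → 8 → 15 → 30 — 5 stops slower (brighter).
Net so far: 1 stop brighter. ISO: 12800 → 6400.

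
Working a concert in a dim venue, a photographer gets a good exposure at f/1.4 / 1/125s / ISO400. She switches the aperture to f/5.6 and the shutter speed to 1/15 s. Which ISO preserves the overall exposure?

Aperture: f/1.4 → f/2 → f/2.8 → f/4 → f/5.6 — 4 stops smaller aperture (darker).
Shutter speed: 1/125 → 1/60 → 1/30 → 1/15 — 3 stops longer (brighter).
Net change so far: 1 stop darker. Offset with the ISO: 400 → 800.

ISO 800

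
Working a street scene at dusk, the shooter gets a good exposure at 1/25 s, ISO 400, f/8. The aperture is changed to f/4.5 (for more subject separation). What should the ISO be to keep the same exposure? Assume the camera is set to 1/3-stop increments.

ISO 125

Aperture: f/8 → f/7.1 → f/6.3 → f/5.6 → f/5 → f/4.5 — 1 2/3 stops opened up (brighter).
Need 1 2/3 stops darker from the ISO: 400 → 320 → 250 → 200 → 160 → 125.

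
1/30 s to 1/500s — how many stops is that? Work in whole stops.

1/30 → 1/60 → 1/125 → 1/250 → 1/500 — count the steps: 4 stops.

4 stops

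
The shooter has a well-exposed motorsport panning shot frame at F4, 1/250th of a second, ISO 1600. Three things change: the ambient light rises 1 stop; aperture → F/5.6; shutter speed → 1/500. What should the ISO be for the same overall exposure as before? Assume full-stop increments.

Scene light: 1 stop brighter.
Aperture: f/4 → f/5.6 — 1 stop stopped down (darker).
Shutter speed: 1/250 → 1/500 — 1 stop faster (darker).
Net so far: 1 stop darker. ISO: 1600 → 3200.

ISO 3200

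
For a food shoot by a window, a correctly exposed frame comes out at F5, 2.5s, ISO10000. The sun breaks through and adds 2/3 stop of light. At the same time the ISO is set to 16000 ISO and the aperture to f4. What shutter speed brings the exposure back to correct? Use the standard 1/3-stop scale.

Scene light: 2/3 stop brighter.
ISO: 10000 → 12800 → 16000 — 2/3 stop raised (brighter).
Aperture: f/5 → f/4.5 → f/4 — 2/3 stop wider (brighter).
Net so far: 2 stops brighter. Shutter speed: 2.5 → 2 → 1.6 → 1.3 → 1 → 0.8 → 0.6.

0.6 s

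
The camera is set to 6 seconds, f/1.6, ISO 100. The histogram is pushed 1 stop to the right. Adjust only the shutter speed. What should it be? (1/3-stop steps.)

Overexposed by 1 stop → need 1 stop darker.
Shutter speed: 6 → 5 → 4 → 3.2.

3.2 s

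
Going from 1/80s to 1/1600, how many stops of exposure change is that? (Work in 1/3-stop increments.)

1/80 → 1/100 → 1/125 → 1/160 → 1/200 → 1/250 → 1/320 → 1/400 → 1/500 → 1/640 → 1/800 → 1/1000 → 1/1250 → 1/1600 — count the steps: 13 third-stops = 4 1/3 stops.

4 1/3 stops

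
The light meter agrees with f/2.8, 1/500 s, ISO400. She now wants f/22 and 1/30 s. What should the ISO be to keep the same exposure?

ISO 1600

Aperture: f/2.8 → f/4 → f/5.6 → f/8 → f/11 → f/16 → f/22 — 6 stops smaller aperture (darker).
Shutter speed: 1/500 → 1/250 → 1/125 → 1/60 → 1/30 — 4 stops longer (brighter).
Net change so far: 2 stops darker. Offset with the ISO: 400 → 800 → 1600.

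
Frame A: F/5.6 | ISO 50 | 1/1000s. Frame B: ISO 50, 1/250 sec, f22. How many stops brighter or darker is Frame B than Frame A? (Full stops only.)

2 stops darker

Aperture: f/5.6 → f/8 → f/11 → f/16 → f/22 — 4 stops stopped down (darker).
Shutter speed: 1/1000 → 1/500 → 1/250 — 2 stops longer (brighter).
ISO: unchanged.
Net: −4 +2 = −2 stops.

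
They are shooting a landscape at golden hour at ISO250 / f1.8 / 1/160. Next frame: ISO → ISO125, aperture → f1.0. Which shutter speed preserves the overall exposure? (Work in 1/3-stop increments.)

ISO: 250 → 200 → 160 → 125 — 1 stop dropped (darker).
Aperture: f/1.8 → f/1.6 → f/1.4 → f/1.2 → f/1.1 → f/1.0 — 1 2/3 stops opened up (brighter).
Net change so far: 2/3 stop brighter. Offset with the shutter speed: 1/160 → 1/200 → 1/250.

1/250s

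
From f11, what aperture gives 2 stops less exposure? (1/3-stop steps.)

Aperture: f/11 → f/13 → f/14 → f/16 → f/18 → f/20 → f/22 — 2 stops stopped down (darker).

f/22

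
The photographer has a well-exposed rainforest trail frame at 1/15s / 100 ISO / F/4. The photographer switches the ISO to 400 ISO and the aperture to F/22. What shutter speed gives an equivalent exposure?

ISO: 100 → 200 → 400 — 2 stops raised (brighter).
Aperture: f/4 → f/5.6 → f/8 → f/11 → f/16 → f/22 — 5 stops smaller aperture (darker).
Net change so far: 3 stops darker. Offset with the shutter speed: 1/15 → 1/8 → 1/4 → 1/2.

1/2s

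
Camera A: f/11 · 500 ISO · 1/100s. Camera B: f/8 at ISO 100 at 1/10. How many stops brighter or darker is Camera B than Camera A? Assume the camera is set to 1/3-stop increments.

2 stops brighter

Aperture: f/11 → f/10 → f/9 → f/8 — 1 stop opened up (brighter).
Shutter speed: 1/100 → 1/80 → 1/60 → 1/50 → 1/40 → 1/30 → 1/25 → 1/20 → 1/15 → 1/13 → 1/10 — 3 1/3 stops longer (brighter).
ISO: 500 → 400 → 320 → 250 → 200 → 160 → 125 → 100 — 2 1/3 stops lower (darker).
Net: +1 +3 1/3 −2 1/3 = +2 stops.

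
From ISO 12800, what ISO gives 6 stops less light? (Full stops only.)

ISO 200

ISO: 12800 → 6400 → 3200 → 1600 → 800 → 400 → 200 — 6 stops dropped (darker).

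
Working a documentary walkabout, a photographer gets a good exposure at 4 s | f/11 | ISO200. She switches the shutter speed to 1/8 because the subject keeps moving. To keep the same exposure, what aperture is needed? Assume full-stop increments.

f/2

Shutter speed: 4 → 2 → 1 → 1/2 → 1/4 → 1/8 — 5 stops faster (darker).
Need 5 stops brighter from the aperture: f/11 → f/8 → f/5.6 → f/4 → f/2.8 → f/2.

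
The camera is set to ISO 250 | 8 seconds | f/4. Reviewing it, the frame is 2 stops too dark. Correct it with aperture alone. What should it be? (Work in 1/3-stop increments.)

f/2

Underexposed by 2 stops → need 2 stops brighter.
Aperture: f/4 → f/3.5 → f/3.2 → f/2.8 → f/2.5 → f/2.2 → f/2.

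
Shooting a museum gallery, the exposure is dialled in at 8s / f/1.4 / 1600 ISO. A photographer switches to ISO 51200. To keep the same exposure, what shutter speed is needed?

ISO: 1600 → 3200 → 6400 → 12800 → 25600 → 51200 — 5 stops higher (brighter).
Need 5 stops darker from the shutter speed: 8 → 4 → 2 → 1 → 1/2 → 1/4.

1/4s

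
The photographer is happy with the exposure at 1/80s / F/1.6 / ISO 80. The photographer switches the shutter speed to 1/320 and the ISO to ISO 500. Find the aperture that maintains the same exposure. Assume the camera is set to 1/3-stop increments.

f/2

Shutter speed: 1/80 → 1/100 → 1/125 → 1/160 → 1/200 → 1/250 → 1/320 — 2 stops faster (darker).
ISO: 80 → 100 → 125 → 160 → 200 → 250 → 320 → 400 → 500 — 2 2/3 stops raised (brighter).
Net change so far: 2/3 stop brighter. Offset with the aperture: f/1.6 → f/1.8 → f/2.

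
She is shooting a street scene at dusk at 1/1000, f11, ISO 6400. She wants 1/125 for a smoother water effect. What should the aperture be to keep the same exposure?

Shutter speed: 1/1000 → 1/500 → 1/250 → 1/125 — 3 stops longer (brighter).
Need 3 stops darker from the aperture: f/11 → f/16 → f/22 → f/32.

f/32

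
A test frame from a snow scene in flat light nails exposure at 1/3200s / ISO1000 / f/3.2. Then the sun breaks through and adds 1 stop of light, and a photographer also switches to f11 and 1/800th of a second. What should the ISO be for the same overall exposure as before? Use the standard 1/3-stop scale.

ISO 1600

Scene light: 1 stop brighter.
Aperture: f/3.2 → f/3.5 → f/4 → f/4.5 → f/5 → f/5.6 → f/6.3 → f/7.1 → f/8 → f/9 → f/10 → f/11 — 3 2/3 stops smaller aperture (darker).
Shutter speed: 1/3200 → 1/2500 → 1/2000 → 1/1600 → 1/1250 → 1/1000 → 1/800 — 2 stops slower (brighter).
Net so far: 2/3 stop darker. ISO: 1000 → 1250 → 1600.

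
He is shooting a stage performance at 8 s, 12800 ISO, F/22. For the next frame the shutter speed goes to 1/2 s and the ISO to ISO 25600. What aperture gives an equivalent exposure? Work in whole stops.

Shutter speed: 8 → 4 → 2 → 1 → 1/2 — 4 stops shorter (darker).
ISO: 12800 → 25600 — 1 stop higher (brighter).
Net change so far: 3 stops darker. Offset with the aperture: f/22 → f/16 → f/11 → f/8.

f/8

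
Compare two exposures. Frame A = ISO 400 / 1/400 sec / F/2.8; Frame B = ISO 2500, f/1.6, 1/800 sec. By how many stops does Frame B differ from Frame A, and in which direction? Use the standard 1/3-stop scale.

3 1/3 stops brighter

Aperture: f/2.8 → f/2.5 → f/2.2 → f/2 → f/1.8 → f/1.6 — 1 2/3 stops larger aperture (brighter).
Shutter speed: 1/400 → 1/500 → 1/640 → 1/800 — 1 stop faster (darker).
ISO: 400 → 500 → 640 → 800 → 1000 → 1250 → 1600 → 2000 → 2500 — 2 2/3 stops higher (brighter).
Net: +1 2/3 −1 +2 2/3 = +3 1/3 stops.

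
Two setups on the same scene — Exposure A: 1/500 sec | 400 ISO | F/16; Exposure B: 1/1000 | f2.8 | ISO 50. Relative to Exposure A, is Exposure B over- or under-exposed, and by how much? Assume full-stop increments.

1 stop brighter

Aperture: f/16 → f/11 → f/8 → f/5.6 → f/4 → f/2.8 — 5 stops opened up (brighter).
Shutter speed: 1/500 → 1/1000 — 1 stop faster (darker).
ISO: 400 → 200 → 100 → 50 — 3 stops dropped (darker).
Net: +5 −1 −3 = +1 stop.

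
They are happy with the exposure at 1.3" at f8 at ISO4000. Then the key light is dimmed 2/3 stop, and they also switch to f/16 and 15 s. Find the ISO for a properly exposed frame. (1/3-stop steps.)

ISO 2000

Scene light: 2/3 stop darker.
Aperture: f/8 → f/9 → f/10 → f/11 → f/13 → f/14 → f/16 — 2 stops smaller aperture (darker).
Shutter speed: 1.3 → 1.6 → 2 → 2.5 → 3.2 → 4 → 5 → 6 → 8 → 10 → 13 → 15 — 3 2/3 stops longer (brighter).
Net so far: 1 stop brighter. ISO: 4000 → 3200 → 2500 → 2000.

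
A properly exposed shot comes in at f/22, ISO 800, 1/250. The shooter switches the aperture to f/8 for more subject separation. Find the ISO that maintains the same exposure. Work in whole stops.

ISO 100

Aperture: f/22 → f/16 → f/11 → f/8 — 3 stops wider (brighter).
Need 3 stops darker from the ISO: 800 → 400 → 200 → 100.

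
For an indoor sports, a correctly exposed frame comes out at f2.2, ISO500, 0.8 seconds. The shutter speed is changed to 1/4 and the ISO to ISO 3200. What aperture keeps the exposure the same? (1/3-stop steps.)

Shutter speed: 0.8 → 0.6 → 0.5 → 0.4 → 0.3 → 1/4 — 1 2/3 stops faster (darker).
ISO: 500 → 640 → 800 → 1000 → 1250 → 1600 → 2000 → 2500 → 3200 — 2 2/3 stops raised (brighter).
Net change so far: 1 stop brighter. Offset with the aperture: f/2.2 → f/2.5 → f/2.8 → f/3.2.

f/3.2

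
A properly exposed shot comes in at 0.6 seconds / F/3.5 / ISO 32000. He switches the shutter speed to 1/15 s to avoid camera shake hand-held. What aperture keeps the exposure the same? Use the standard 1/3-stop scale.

f/1.1

Shutter speed: 0.6 → 0.5 → 0.4 → 0.3 → 1/4 → 1/5 → 1/6 → 1/8 → 1/10 → 1/13 → 1/15 — 3 1/3 stops shorter (darker).
Need 3 1/3 stops brighter from the aperture: f/3.5 → f/3.2 → f/2.8 → f/2.5 → f/2.2 → f/2 → f/1.8 → f/1.6 → f/1.4 → f/1.2 → f/1.1.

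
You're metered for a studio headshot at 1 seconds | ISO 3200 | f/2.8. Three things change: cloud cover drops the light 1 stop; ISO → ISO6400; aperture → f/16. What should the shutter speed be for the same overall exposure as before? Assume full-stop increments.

30 s

Scene light: 1 stop darker.
ISO: 3200 → 6400 — 1 stop raised (brighter).
Aperture: f/2.8 → f/4 → f/5.6 → f/8 → f/11 → f/16 — 5 stops stopped down (darker).
Net so far: 5 stops darker. Shutter speed: 1 → 2 → 4 → 8 → 15 → 30.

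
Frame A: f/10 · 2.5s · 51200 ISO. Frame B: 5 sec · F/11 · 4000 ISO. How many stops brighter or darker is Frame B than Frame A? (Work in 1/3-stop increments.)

Aperture: f/10 → f/11 — 1/3 stop stopped down (darker).
Shutter speed: 2.5 → 3.2 → 4 → 5 — 1 stop slower (brighter).
ISO: 51200 → 40000 → 32000 → 25600 → 20000 → 16000 → 12800 → 10000 → 8000 → 6400 → 5000 → 4000 — 3 2/3 stops lower (darker).
Net: −1/3 +1 −3 2/3 = −3 stops.

3 stops darker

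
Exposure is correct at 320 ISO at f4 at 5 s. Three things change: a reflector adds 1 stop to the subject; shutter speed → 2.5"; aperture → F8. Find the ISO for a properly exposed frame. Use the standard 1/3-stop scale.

ISO 1250

Scene light: 1 stop brighter.
Shutter speed: 5 → 4 → 3.2 → 2.5 — 1 stop shorter (darker).
Aperture: f/4 → f/4.5 → f/5 → f/5.6 → f/6.3 → f/7.1 → f/8 — 2 stops narrower (darker).
Net so far: 2 stops darker. ISO: 320 → 400 → 500 → 640 → 800 → 1000 → 1250.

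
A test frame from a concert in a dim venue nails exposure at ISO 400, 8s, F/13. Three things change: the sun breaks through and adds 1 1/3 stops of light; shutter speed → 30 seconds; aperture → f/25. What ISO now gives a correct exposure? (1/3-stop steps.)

Scene light: 1 1/3 stops brighter.
Shutter speed: 8 → 10 → 13 → 15 → 20 → 25 → 30 — 2 stops longer (brighter).
Aperture: f/13 → f/14 → f/16 → f/18 → f/20 → f/22 → f/25 — 2 stops narrower (darker).
Net so far: 1 1/3 stops brighter. ISO: 400 → 320 → 250 → 200 → 160.

ISO 160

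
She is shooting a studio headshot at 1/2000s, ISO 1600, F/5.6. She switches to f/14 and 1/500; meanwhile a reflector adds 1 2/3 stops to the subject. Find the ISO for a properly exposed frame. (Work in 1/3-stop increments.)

Scene light: 1 2/3 stops brighter.
Aperture: f/5.6 → f/6.3 → f/7.1 → f/8 → f/9 → f/10 → f/11 → f/13 → f/14 — 2 2/3 stops smaller aperture (darker).
Shutter speed: 1/2000 → 1/1600 → 1/1250 → 1/1000 → 1/800 → 1/640 → 1/500 — 2 stops longer (brighter).
Net so far: 1 stop brighter. ISO: 1600 → 1250 → 1000 → 800.

ISO 800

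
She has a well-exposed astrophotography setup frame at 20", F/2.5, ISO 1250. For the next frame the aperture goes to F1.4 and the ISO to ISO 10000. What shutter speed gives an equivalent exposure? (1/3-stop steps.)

0.8 s

Aperture: f/2.5 → f/2.2 → f/2 → f/1.8 → f/1.6 → f/1.4 — 1 2/3 stops opened up (brighter).
ISO: 1250 → 1600 → 2000 → 2500 → 3200 → 4000 → 5000 → 6400 → 8000 → 10000 — 3 stops higher (brighter).
Net change so far: 4 2/3 stops brighter. Offset with the shutter speed: 20 → 15 → 13 → 10 → 8 → 6 → 5 → 4 → 3.2 → 2.5 → 2 → 1.6 → 1.3 → 1 → 0.8.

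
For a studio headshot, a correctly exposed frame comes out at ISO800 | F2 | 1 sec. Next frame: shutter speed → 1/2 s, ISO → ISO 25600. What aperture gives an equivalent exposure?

Shutter speed: 1 → 1/2 — 1 stop faster (darker).
ISO: 800 → 1600 → 3200 → 6400 → 12800 → 25600 — 5 stops higher (brighter).
Net change so far: 4 stops brighter. Offset with the aperture: f/2 → f/2.8 → f/4 → f/5.6 → f/8.

f/8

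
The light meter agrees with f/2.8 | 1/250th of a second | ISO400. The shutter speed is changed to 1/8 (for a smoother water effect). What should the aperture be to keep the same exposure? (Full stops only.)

f/16

Shutter speed: 1/250 → 1/125 → 1/60 → 1/30 → 1/15 → 1/8 — 5 stops longer (brighter).
Need 5 stops darker from the aperture: f/2.8 → f/4 → f/5.6 → f/8 → f/11 → f/16.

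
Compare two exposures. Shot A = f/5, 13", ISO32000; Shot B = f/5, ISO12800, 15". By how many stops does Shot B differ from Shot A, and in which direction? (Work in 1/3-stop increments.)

Aperture: unchanged.
Shutter speed: 13 → 15 — 1/3 stop longer (brighter).
ISO: 32000 → 25600 → 20000 → 16000 → 12800 — 1 1/3 stops lower (darker).
Net: +1/3 −1 1/3 = −1 stop.

1 stop darker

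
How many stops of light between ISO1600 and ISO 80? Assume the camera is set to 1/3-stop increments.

1600 → 1250 → 1000 → 800 → 640 → 500 → 400 → 320 → 250 → 200 → 160 → 125 → 100 → 80 — count the steps: 13 third-stops = 4 1/3 stops.

4 1/3 stops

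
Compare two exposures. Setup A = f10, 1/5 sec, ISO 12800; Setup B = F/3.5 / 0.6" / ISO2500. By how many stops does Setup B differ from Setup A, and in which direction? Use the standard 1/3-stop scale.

2 1/3 stops brighter

Aperture: f/10 → f/9 → f/8 → f/7.1 → f/6.3 → f/5.6 → f/5 → f/4.5 → f/4 → f/3.5 — 3 stops larger aperture (brighter).
Shutter speed: 1/5 → 1/4 → 0.3 → 0.4 → 0.5 → 0.6 — 1 2/3 stops longer (brighter).
ISO: 12800 → 10000 → 8000 → 6400 → 5000 → 4000 → 3200 → 2500 — 2 1/3 stops lower (darker).
Net: +3 +1 2/3 −2 1/3 = +2 1/3 stops.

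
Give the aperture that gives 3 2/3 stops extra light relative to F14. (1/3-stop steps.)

Aperture: f/14 → f/13 → f/11 → f/10 → f/9 → f/8 → f/7.1 → f/6.3 → f/5.6 → f/5 → f/4.5 → f/4 — 3 2/3 stops opened up (brighter).

f/4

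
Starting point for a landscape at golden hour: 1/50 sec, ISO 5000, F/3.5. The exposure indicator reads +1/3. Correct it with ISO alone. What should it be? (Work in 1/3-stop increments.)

ISO 4000

Overexposed by 1/3 stop → need 1/3 stop darker.
ISO: 5000 → 4000.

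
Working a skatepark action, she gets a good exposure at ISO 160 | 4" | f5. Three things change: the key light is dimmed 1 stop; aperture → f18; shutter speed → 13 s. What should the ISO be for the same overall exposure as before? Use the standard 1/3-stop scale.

Scene light: 1 stop darker.
Aperture: f/5 → f/5.6 → f/6.3 → f/7.1 → f/8 → f/9 → f/10 → f/11 → f/13 → f/14 → f/16 → f/18 — 3 2/3 stops narrower (darker).
Shutter speed: 4 → 5 → 6 → 8 → 10 → 13 — 1 2/3 stops longer (brighter).
Net so far: 3 stops darker. ISO: 160 → 200 → 250 → 320 → 400 → 500 → 640 → 800 → 1000 → 1250.

ISO 1250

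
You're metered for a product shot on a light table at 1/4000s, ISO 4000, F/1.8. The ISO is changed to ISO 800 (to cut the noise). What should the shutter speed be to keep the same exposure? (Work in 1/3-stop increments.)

1/800s

ISO: 4000 → 3200 → 2500 → 2000 → 1600 → 1250 → 1000 → 800 — 2 1/3 stops dropped (darker).
Need 2 1/3 stops brighter from the shutter speed: 1/4000 → 1/3200 → 1/2500 → 1/2000 → 1/1600 → 1/1250 → 1/1000 → 1/800.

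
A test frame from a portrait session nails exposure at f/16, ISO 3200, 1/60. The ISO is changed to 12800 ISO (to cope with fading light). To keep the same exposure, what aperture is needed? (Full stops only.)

f/32

ISO: 3200 → 6400 → 12800 — 2 stops higher (brighter).
Need 2 stops darker from the aperture: f/16 → f/22 → f/32.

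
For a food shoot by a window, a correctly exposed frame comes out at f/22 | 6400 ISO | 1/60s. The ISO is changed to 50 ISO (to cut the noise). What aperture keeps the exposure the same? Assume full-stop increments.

ISO: 6400 → 3200 → 1600 → 800 → 400 → 200 → 100 → 50 — 7 stops lower (darker).
Need 7 stops brighter from the aperture: f/22 → f/16 → f/11 → f/8 → f/5.6 → f/4 → f/2.8 → f/2.

f/2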